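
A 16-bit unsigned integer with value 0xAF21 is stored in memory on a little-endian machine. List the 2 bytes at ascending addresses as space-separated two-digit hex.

Split into bytes (most-significant first): AF 21.
Little-endian stores the least-significant byte at the lowest address.
So at ascending addresses the bytes are 21 AF.

21 AF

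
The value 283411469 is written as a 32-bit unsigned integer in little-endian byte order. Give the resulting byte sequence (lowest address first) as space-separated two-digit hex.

0D 84 E4 10

283411469 in hexadecimal, padded to 32 bits, is 0x10E4840D.
Split into bytes (most-significant first): 10 E4 84 0D.
In little-endian order the low byte comes first in memory.
So at ascending addresses the bytes are 0D 84 E4 10.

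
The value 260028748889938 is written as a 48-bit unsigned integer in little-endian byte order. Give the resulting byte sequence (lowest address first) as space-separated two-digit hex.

260028748889938 in hexadecimal, padded to 48 bits, is 0xEC7EA9357F52.
Split into bytes (most-significant first): EC 7E A9 35 7F 52.
In little-endian order the low byte comes first in memory.
So at ascending addresses the bytes are 52 7F 35 A9 7E EC.

52 7F 35 A9 7E EC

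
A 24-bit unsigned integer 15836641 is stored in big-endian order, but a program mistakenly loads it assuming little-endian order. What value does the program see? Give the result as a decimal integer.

15836641 in 24-bit hexadecimal is 0xF1A5E1.
Stored big-endian, the bytes at ascending addresses are F1 A5 E1.
Read back as little-endian, the first byte is least significant, giving 0xE1A5F1.
0xE1A5F1 = 14788081.

14788081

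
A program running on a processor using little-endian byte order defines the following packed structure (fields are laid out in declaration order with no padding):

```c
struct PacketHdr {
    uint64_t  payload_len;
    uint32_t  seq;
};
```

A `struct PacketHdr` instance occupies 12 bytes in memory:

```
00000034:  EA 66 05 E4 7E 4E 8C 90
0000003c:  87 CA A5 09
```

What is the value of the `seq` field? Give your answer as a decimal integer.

`seq` follows `payload_len` (8 bytes), so it starts at byte offset 8 and occupies 4 bytes.
Bytes at offsets 8..11: 87 CA A5 09.
Little-endian: lowest address holds the least-significant byte.
Reassemble most-significant byte first: 09 A5 CA 87 → 0x09A5CA87.
0x09A5CA87 = 161860231.

161860231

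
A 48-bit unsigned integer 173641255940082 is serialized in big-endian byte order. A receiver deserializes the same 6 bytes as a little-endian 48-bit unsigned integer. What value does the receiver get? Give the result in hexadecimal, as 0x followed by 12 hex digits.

173641255940082 in 48-bit hexadecimal is 0x9DED0160EFF2.
Stored big-endian, the bytes at ascending addresses are 9D ED 01 60 EF F2.
Read back as little-endian, the first byte is least significant, giving 0xF2EF6001ED9D.

0xF2EF6001ED9D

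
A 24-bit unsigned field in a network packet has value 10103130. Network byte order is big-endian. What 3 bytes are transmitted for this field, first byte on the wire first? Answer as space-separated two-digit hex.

10103130 in hexadecimal, padded to 24 bits, is 0x9A295A.
Split into bytes (most-significant first): 9A 29 5A.
Big-endian: lowest address holds the most-significant byte.
So the memory order matches the most-significant-first order: 9A 29 5A.

9A 29 5A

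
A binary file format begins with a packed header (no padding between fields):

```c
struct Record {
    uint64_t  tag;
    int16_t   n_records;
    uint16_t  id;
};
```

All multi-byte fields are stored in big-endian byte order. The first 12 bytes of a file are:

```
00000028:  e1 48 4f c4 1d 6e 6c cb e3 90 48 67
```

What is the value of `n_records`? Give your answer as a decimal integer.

-7280

`n_records` follows `tag` (8 bytes), so it starts at byte offset 8 and occupies 2 bytes.
Bytes at offsets 8..9: E3 90.
In big-endian order the high byte comes first in memory.
The bytes are already most-significant first: 0xE390.
Top bit is set, so as a signed 16-bit value this is 0xE390 − 2^16 = -7280.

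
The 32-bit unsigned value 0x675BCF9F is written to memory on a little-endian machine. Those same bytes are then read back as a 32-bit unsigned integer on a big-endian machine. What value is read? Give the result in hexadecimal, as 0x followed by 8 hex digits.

Stored little-endian, the bytes at ascending addresses are 9F CF 5B 67.
Read back as big-endian, the last byte is least significant, giving 0x9FCF5B67.

0x9FCF5B67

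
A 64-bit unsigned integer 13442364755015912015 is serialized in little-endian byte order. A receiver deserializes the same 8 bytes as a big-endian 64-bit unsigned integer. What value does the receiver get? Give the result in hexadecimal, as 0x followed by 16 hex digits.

0x4F4AF42386DF8CBA

13442364755015912015 in 64-bit hexadecimal is 0xBA8CDF8623F44A4F.
Stored little-endian, the bytes at ascending addresses are 4F 4A F4 23 86 DF 8C BA.
Read back as big-endian, the last byte is least significant, giving 0x4F4AF42386DF8CBA.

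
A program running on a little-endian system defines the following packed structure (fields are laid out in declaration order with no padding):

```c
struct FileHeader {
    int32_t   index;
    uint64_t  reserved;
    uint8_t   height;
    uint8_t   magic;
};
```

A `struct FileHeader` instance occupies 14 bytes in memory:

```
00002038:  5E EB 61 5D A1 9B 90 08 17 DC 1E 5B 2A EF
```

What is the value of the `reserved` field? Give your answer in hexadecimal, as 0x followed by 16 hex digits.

0x5B1EDC1708909BA1

`reserved` follows `index` (4 bytes), so it starts at byte offset 4 and occupies 8 bytes.
Bytes at offsets 4..11: A1 9B 90 08 17 DC 1E 5B.
Little-endian stores the least-significant byte at the lowest address.
Reassemble most-significant byte first: 5B 1E DC 17 08 90 9B A1 → 0x5B1EDC1708909BA1.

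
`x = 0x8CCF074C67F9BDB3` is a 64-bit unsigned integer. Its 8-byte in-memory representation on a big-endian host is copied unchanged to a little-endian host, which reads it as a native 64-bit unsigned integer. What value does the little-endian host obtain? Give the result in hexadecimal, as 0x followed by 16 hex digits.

0xB3BDF9674C07CF8C

Stored big-endian, the bytes at ascending addresses are 8C CF 07 4C 67 F9 BD B3.
Read back as little-endian, the first byte is least significant, giving 0xB3BDF9674C07CF8C.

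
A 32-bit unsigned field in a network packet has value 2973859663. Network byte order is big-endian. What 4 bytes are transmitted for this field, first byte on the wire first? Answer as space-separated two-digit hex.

2973859663 in hexadecimal, padded to 32 bits, is 0xB1417F4F.
Split into bytes (most-significant first): B1 41 7F 4F.
Big-endian: lowest address holds the most-significant byte.
So the memory order matches the most-significant-first order: B1 41 7F 4F.

B1 41 7F 4F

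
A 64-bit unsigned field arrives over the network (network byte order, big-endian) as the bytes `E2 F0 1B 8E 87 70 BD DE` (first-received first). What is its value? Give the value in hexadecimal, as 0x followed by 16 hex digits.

Big-endian stores the most-significant byte at the lowest address.
The bytes are already most-significant first: 0xE2F01B8E8770BDDE.

0xE2F01B8E8770BDDE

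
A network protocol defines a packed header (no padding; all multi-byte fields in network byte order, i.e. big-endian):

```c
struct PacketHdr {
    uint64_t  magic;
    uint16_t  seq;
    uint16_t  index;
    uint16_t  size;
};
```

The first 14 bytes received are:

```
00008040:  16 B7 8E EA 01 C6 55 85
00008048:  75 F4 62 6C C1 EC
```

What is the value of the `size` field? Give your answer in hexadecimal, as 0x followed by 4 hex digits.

`size` follows `magic` (8 B), `seq` (2 B), `index` (2 B), so it starts at offset 8 + 2 + 2 = 12 and occupies 2 bytes.
Bytes at offsets 12..13: C1 EC.
In big-endian order the high byte comes first in memory.
The bytes are already most-significant first: 0xC1EC.

0xC1EC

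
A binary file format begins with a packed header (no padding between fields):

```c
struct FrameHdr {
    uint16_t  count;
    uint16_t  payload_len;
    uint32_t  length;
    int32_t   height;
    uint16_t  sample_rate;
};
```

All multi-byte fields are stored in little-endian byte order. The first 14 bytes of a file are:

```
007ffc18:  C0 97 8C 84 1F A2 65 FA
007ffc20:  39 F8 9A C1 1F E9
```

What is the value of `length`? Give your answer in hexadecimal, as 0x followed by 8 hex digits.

`length` follows `count` (2 B), `payload_len` (2 B), so it starts at offset 2 + 2 = 4 and occupies 4 bytes.
Bytes at offsets 4..7: 1F A2 65 FA.
Little-endian stores the least-significant byte at the lowest address.
Reassemble most-significant byte first: FA 65 A2 1F → 0xFA65A21F.

0xFA65A21F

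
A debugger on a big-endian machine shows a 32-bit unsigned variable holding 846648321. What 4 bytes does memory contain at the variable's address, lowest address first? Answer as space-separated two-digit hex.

846648321 in hexadecimal, padded to 32 bits, is 0x3276D401.
Split into bytes (most-significant first): 32 76 D4 01.
Big-endian stores the most-significant byte at the lowest address.
So the memory order matches the most-significant-first order: 32 76 D4 01.

32 76 D4 01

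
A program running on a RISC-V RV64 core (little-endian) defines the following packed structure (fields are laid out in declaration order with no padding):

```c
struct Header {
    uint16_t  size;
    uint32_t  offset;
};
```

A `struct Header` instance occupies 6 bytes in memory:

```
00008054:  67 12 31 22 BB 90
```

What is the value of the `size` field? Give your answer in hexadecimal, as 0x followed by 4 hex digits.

`size` is the first field, at byte offset 0, occupying 2 bytes.
Bytes at offsets 0..1: 67 12.
Little-endian: lowest address holds the least-significant byte.
Reassemble most-significant byte first: 12 67 → 0x1267.

0x1267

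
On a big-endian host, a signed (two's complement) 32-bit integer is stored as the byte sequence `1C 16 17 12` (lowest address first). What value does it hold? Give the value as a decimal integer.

Big-endian: lowest address holds the most-significant byte.
The bytes are already most-significant first: 0x1C161712.
0x1C161712 = 471209746.

471209746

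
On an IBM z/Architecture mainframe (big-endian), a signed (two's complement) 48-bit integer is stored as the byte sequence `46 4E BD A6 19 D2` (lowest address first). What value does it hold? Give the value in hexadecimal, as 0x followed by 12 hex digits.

In big-endian order the high byte comes first in memory.
The bytes are already most-significant first: 0x464EBDA619D2.

0x464EBDA619D2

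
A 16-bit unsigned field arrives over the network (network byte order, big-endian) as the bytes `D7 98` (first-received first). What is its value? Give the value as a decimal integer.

55192

In big-endian order the high byte comes first in memory.
The bytes are already most-significant first: 0xD798.
0xD798 = 55192.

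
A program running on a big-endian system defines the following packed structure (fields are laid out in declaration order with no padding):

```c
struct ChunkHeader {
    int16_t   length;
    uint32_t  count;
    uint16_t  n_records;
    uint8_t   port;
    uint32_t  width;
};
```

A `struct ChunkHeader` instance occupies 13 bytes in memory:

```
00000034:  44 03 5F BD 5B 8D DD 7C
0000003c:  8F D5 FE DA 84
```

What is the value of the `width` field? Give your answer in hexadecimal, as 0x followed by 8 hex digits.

0xD5FEDA84

`width` follows `length` (2 B), `count` (4 B), `n_records` (2 B), `port` (1 B), so it starts at offset 2 + 4 + 2 + 1 = 9 and occupies 4 bytes.
Bytes at offsets 9..12: D5 FE DA 84.
Big-endian stores the most-significant byte at the lowest address.
The bytes are already most-significant first: 0xD5FEDA84.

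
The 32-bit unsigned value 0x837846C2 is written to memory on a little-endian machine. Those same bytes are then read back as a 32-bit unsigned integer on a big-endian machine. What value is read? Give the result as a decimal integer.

Stored little-endian, the bytes at ascending addresses are C2 46 78 83.
Read back as big-endian, the last byte is least significant, giving 0xC2467883.
0xC2467883 = 3259398275.

3259398275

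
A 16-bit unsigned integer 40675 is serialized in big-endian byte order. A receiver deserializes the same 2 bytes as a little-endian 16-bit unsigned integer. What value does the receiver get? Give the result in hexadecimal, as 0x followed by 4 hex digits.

0xE39E

40675 in 16-bit hexadecimal is 0x9EE3.
Stored big-endian, the bytes at ascending addresses are 9E E3.
Read back as little-endian, the first byte is least significant, giving 0xE39E.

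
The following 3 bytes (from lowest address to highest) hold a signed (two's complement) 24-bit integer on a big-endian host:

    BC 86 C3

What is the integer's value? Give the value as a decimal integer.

-4421949

Big-endian stores the most-significant byte at the lowest address.
The bytes are already most-significant first: 0xBC86C3.
Top bit is set, so as a signed 24-bit value this is 0xBC86C3 − 2^24 = -4421949.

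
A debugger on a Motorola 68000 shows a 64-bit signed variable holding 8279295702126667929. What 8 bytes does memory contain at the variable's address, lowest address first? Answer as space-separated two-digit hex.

8279295702126667929 in hexadecimal, padded to 64 bits, is 0x72E5F79353ADA899.
Split into bytes (most-significant first): 72 E5 F7 93 53 AD A8 99.
Big-endian stores the most-significant byte at the lowest address.
So the memory order matches the most-significant-first order: 72 E5 F7 93 53 AD A8 99.

72 E5 F7 93 53 AD A8 99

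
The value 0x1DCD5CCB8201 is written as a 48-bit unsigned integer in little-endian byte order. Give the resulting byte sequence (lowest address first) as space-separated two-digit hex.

Split into bytes (most-significant first): 1D CD 5C CB 82 01.
Little-endian: lowest address holds the least-significant byte.
So at ascending addresses the bytes are 01 82 CB 5C CD 1D.

01 82 CB 5C CD 1D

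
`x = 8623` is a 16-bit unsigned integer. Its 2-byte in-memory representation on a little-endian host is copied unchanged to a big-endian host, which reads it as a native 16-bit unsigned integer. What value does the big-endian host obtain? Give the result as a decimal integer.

8623 in 16-bit hexadecimal is 0x21AF.
Stored little-endian, the bytes at ascending addresses are AF 21.
Read back as big-endian, the last byte is least significant, giving 0xAF21.
0xAF21 = 44833.

44833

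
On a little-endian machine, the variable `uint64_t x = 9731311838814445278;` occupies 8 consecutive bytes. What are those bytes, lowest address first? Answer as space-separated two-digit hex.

9731311838814445278 in hexadecimal, padded to 64 bits, is 0x870C908F07169EDE.
Split into bytes (most-significant first): 87 0C 90 8F 07 16 9E DE.
In little-endian order the low byte comes first in memory.
So at ascending addresses the bytes are DE 9E 16 07 8F 90 0C 87.

DE 9E 16 07 8F 90 0C 87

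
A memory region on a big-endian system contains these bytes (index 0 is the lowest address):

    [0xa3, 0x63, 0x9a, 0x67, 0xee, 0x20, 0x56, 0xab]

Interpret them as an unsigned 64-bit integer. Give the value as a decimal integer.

Big-endian: lowest address holds the most-significant byte.
The bytes are already most-significant first: 0xA3639A67EE2056AB.
0xA3639A67EE2056AB = 11773423622044014251.

11773423622044014251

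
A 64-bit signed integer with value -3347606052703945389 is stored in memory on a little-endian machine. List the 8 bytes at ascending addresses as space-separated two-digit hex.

53 3D A2 0C 08 EA 8A D1

Two's complement of -3347606052703945389 in 64 bits: 3347606052703945389 = 0x2E7515F7F35DC2AD; invert → 0xD18AEA080CA23D52; add 1 → 0xD18AEA080CA23D53.
Split into bytes (most-significant first): D1 8A EA 08 0C A2 3D 53.
Little-endian: lowest address holds the least-significant byte.
So at ascending addresses the bytes are 53 3D A2 0C 08 EA 8A D1.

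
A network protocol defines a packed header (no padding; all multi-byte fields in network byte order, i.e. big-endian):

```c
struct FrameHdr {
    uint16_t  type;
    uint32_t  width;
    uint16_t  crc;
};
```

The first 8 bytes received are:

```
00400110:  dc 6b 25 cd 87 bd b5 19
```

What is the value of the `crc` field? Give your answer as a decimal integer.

46361

`crc` follows `type` (2 B), `width` (4 B), so it starts at offset 2 + 4 = 6 and occupies 2 bytes.
Bytes at offsets 6..7: B5 19.
In big-endian order the high byte comes first in memory.
The bytes are already most-significant first: 0xB519.
0xB519 = 46361.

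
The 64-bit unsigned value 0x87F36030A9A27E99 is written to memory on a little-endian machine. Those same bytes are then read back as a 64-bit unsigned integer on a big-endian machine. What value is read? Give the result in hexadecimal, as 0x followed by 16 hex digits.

0x997EA2A93060F387

Stored little-endian, the bytes at ascending addresses are 99 7E A2 A9 30 60 F3 87.
Read back as big-endian, the last byte is least significant, giving 0x997EA2A93060F387.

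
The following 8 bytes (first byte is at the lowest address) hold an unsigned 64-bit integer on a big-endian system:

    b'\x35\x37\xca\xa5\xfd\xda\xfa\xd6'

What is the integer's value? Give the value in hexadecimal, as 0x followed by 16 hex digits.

In big-endian order the high byte comes first in memory.
The bytes are already most-significant first: 0x3537CAA5FDDAFAD6.

0x3537CAA5FDDAFAD6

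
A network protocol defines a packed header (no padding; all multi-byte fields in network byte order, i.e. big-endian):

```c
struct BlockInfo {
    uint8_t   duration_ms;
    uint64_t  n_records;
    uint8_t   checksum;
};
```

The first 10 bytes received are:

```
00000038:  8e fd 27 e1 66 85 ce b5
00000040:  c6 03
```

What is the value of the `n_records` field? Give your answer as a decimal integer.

`n_records` follows `duration_ms` (1 byte), so it starts at byte offset 1 and occupies 8 bytes.
Bytes at offsets 1..8: FD 27 E1 66 85 CE B5 C6.
Big-endian stores the most-significant byte at the lowest address.
The bytes are already most-significant first: 0xFD27E16685CEB5C6.
0xFD27E16685CEB5C6 = 18241796646135313862.

18241796646135313862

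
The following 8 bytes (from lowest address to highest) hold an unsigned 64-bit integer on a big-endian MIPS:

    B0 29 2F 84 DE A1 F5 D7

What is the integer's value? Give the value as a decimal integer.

12693729272437798359

Big-endian: lowest address holds the most-significant byte.
The bytes are already most-significant first: 0xB0292F84DEA1F5D7.
0xB0292F84DEA1F5D7 = 12693729272437798359.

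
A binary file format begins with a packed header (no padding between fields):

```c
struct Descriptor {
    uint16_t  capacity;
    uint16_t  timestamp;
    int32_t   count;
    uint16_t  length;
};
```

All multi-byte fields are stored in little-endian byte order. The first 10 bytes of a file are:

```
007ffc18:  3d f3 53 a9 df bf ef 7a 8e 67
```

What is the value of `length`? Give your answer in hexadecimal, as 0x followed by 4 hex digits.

`length` follows `capacity` (2 B), `timestamp` (2 B), `count` (4 B), so it starts at offset 2 + 2 + 4 = 8 and occupies 2 bytes.
Bytes at offsets 8..9: 8E 67.
In little-endian order the low byte comes first in memory.
Reassemble most-significant byte first: 67 8E → 0x678E.

0x678E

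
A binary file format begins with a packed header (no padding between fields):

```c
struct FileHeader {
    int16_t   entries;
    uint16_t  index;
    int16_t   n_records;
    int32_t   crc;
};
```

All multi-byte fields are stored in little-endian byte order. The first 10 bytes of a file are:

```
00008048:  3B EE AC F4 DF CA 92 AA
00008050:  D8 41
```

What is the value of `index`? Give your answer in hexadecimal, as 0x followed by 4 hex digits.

`index` follows `entries` (2 bytes), so it starts at byte offset 2 and occupies 2 bytes.
Bytes at offsets 2..3: AC F4.
Little-endian: lowest address holds the least-significant byte.
Reassemble most-significant byte first: F4 AC → 0xF4AC.

0xF4AC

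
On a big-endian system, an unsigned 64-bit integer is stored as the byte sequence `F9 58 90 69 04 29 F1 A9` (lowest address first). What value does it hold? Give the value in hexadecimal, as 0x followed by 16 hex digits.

0xF95890690429F1A9

In big-endian order the high byte comes first in memory.
The bytes are already most-significant first: 0xF95890690429F1A9.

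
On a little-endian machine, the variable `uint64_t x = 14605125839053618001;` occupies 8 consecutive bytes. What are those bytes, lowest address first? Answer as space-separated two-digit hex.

14605125839053618001 in hexadecimal, padded to 64 bits, is 0xCAAFD491C0AB7B51.
Split into bytes (most-significant first): CA AF D4 91 C0 AB 7B 51.
In little-endian order the low byte comes first in memory.
So at ascending addresses the bytes are 51 7B AB C0 91 D4 AF CA.

51 7B AB C0 91 D4 AF CA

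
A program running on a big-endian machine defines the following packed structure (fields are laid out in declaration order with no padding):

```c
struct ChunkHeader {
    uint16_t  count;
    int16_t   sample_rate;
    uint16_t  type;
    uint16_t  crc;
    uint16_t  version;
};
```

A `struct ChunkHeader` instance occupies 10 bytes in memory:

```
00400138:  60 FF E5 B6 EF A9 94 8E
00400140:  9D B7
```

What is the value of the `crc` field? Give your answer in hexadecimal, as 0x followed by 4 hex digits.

0x948E

`crc` follows `count` (2 B), `sample_rate` (2 B), `type` (2 B), so it starts at offset 2 + 2 + 2 = 6 and occupies 2 bytes.
Bytes at offsets 6..7: 94 8E.
In big-endian order the high byte comes first in memory.
The bytes are already most-significant first: 0x948E.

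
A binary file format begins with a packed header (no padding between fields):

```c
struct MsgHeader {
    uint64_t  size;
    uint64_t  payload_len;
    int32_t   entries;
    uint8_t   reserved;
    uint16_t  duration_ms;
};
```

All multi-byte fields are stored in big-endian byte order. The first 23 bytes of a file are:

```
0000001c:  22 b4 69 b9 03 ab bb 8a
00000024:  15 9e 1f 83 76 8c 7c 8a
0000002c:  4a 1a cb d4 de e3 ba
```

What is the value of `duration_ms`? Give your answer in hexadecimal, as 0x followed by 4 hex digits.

0xE3BA

`duration_ms` follows `size` (8 B), `payload_len` (8 B), `entries` (4 B), `reserved` (1 B), so it starts at offset 8 + 8 + 4 + 1 = 21 and occupies 2 bytes.
Bytes at offsets 21..22: E3 BA.
In big-endian order the high byte comes first in memory.
The bytes are already most-significant first: 0xE3BA.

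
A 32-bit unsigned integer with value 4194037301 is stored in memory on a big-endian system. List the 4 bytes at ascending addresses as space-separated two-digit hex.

4194037301 in hexadecimal, padded to 32 bits, is 0xF9FBEE35.
Split into bytes (most-significant first): F9 FB EE 35.
In big-endian order the high byte comes first in memory.
So the memory order matches the most-significant-first order: F9 FB EE 35.

F9 FB EE 35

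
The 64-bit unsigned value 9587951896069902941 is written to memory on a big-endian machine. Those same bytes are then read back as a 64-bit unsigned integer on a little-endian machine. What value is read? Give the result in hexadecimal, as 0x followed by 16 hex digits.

9587951896069902941 in 64-bit hexadecimal is 0x850F3F7348C7925D.
Stored big-endian, the bytes at ascending addresses are 85 0F 3F 73 48 C7 92 5D.
Read back as little-endian, the first byte is least significant, giving 0x5D92C748733F0F85.

0x5D92C748733F0F85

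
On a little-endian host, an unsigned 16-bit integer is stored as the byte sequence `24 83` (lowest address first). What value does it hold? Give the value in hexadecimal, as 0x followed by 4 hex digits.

0x8324

Little-endian stores the least-significant byte at the lowest address.
Reassemble most-significant byte first: 83 24 → 0x8324.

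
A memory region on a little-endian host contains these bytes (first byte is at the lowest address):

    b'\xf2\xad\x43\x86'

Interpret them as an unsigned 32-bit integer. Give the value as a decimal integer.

2252582386

In little-endian order the low byte comes first in memory.
Reassemble most-significant byte first: 86 43 AD F2 → 0x8643ADF2.
0x8643ADF2 = 2252582386.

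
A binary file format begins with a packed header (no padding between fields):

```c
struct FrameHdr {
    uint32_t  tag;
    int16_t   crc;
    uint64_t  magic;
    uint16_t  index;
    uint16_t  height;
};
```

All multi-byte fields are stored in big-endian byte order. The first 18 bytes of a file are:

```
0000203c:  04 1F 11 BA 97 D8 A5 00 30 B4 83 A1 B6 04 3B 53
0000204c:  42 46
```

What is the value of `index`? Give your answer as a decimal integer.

`index` follows `tag` (4 B), `crc` (2 B), `magic` (8 B), so it starts at offset 4 + 2 + 8 = 14 and occupies 2 bytes.
Bytes at offsets 14..15: 3B 53.
Big-endian stores the most-significant byte at the lowest address.
The bytes are already most-significant first: 0x3B53.
0x3B53 = 15187.

15187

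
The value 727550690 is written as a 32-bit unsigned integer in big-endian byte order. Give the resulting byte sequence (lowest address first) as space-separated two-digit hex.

2B 5D 8A E2

727550690 in hexadecimal, padded to 32 bits, is 0x2B5D8AE2.
Split into bytes (most-significant first): 2B 5D 8A E2.
Big-endian stores the most-significant byte at the lowest address.
So the memory order matches the most-significant-first order: 2B 5D 8A E2.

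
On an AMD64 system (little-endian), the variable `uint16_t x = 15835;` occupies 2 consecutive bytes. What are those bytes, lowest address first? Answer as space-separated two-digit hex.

15835 in hexadecimal, padded to 16 bits, is 0x3DDB.
Split into bytes (most-significant first): 3D DB.
In little-endian order the low byte comes first in memory.
So at ascending addresses the bytes are DB 3D.

DB 3D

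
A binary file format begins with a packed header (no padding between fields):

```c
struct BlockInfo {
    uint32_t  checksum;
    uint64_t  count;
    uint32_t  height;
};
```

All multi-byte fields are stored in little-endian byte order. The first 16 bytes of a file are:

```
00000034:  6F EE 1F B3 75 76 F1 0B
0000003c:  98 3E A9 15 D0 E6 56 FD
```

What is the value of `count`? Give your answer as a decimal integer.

`count` follows `checksum` (4 bytes), so it starts at byte offset 4 and occupies 8 bytes.
Bytes at offsets 4..11: 75 76 F1 0B 98 3E A9 15.
Little-endian: lowest address holds the least-significant byte.
Reassemble most-significant byte first: 15 A9 3E 98 0B F1 76 75 → 0x15A93E980BF17675.
0x15A93E980BF17675 = 1560847568616912501.

1560847568616912501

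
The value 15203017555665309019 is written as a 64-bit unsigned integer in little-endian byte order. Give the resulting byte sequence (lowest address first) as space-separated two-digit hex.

5B 4D 75 F7 EA F7 FB D2

15203017555665309019 in hexadecimal, padded to 64 bits, is 0xD2FBF7EAF7754D5B.
Split into bytes (most-significant first): D2 FB F7 EA F7 75 4D 5B.
In little-endian order the low byte comes first in memory.
So at ascending addresses the bytes are 5B 4D 75 F7 EA F7 FB D2.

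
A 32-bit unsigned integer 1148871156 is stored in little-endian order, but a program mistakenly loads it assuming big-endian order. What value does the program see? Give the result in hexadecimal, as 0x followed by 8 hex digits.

0xF4617A44

1148871156 in 32-bit hexadecimal is 0x447A61F4.
Stored little-endian, the bytes at ascending addresses are F4 61 7A 44.
Read back as big-endian, the last byte is least significant, giving 0xF4617A44.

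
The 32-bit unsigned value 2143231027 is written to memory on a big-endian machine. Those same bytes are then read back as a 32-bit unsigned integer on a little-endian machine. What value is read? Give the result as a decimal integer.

2143231027 in 32-bit hexadecimal is 0x7FBF1C33.
Stored big-endian, the bytes at ascending addresses are 7F BF 1C 33.
Read back as little-endian, the first byte is least significant, giving 0x331CBF7F.
0x331CBF7F = 857522047.

857522047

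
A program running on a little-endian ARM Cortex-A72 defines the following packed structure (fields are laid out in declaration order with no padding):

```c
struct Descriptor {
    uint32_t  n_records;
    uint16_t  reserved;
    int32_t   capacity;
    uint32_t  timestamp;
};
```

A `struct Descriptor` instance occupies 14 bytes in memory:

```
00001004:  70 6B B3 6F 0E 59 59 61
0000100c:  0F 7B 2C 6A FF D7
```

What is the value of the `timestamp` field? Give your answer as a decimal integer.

`timestamp` follows `n_records` (4 B), `reserved` (2 B), `capacity` (4 B), so it starts at offset 4 + 2 + 4 = 10 and occupies 4 bytes.
Bytes at offsets 10..13: 2C 6A FF D7.
Little-endian: lowest address holds the least-significant byte.
Reassemble most-significant byte first: D7 FF 6A 2C → 0xD7FF6A2C.
0xD7FF6A2C = 3623840300.

3623840300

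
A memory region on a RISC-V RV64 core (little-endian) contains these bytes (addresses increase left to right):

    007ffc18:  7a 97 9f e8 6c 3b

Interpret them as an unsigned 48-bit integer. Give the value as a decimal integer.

65338945279866

Little-endian: lowest address holds the least-significant byte.
Reassemble most-significant byte first: 3B 6C E8 9F 97 7A → 0x3B6CE89F977A.
0x3B6CE89F977A = 65338945279866.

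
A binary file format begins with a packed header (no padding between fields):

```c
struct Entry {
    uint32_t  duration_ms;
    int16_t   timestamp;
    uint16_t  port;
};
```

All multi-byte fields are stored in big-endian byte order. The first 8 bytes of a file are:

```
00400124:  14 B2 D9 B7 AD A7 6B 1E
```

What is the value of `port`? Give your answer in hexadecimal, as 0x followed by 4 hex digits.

0x6B1E

`port` follows `duration_ms` (4 B), `timestamp` (2 B), so it starts at offset 4 + 2 = 6 and occupies 2 bytes.
Bytes at offsets 6..7: 6B 1E.
Big-endian stores the most-significant byte at the lowest address.
The bytes are already most-significant first: 0x6B1E.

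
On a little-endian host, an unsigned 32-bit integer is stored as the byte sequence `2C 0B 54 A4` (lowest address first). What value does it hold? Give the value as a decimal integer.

2756971308

In little-endian order the low byte comes first in memory.
Reassemble most-significant byte first: A4 54 0B 2C → 0xA4540B2C.
0xA4540B2C = 2756971308.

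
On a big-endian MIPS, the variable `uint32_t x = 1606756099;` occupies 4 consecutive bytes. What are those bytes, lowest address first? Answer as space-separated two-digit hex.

5F C5 27 03

1606756099 in hexadecimal, padded to 32 bits, is 0x5FC52703.
Split into bytes (most-significant first): 5F C5 27 03.
In big-endian order the high byte comes first in memory.
So the memory order matches the most-significant-first order: 5F C5 27 03.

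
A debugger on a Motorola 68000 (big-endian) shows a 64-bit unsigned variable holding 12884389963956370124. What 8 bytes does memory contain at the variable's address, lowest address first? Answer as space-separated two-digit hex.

B2 CE 8C 68 65 3A 3A CC

12884389963956370124 in hexadecimal, padded to 64 bits, is 0xB2CE8C68653A3ACC.
Split into bytes (most-significant first): B2 CE 8C 68 65 3A 3A CC.
In big-endian order the high byte comes first in memory.
So the memory order matches the most-significant-first order: B2 CE 8C 68 65 3A 3A CC.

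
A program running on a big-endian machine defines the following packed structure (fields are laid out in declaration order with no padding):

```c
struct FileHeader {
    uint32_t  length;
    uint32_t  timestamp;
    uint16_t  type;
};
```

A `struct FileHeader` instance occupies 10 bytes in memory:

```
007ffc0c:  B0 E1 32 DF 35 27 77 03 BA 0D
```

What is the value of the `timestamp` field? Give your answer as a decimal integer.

`timestamp` follows `length` (4 bytes), so it starts at byte offset 4 and occupies 4 bytes.
Bytes at offsets 4..7: 35 27 77 03.
Big-endian stores the most-significant byte at the lowest address.
The bytes are already most-significant first: 0x35277703.
0x35277703 = 891778819.

891778819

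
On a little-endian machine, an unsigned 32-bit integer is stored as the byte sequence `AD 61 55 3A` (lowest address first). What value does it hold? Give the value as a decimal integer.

978674093

Little-endian: lowest address holds the least-significant byte.
Reassemble most-significant byte first: 3A 55 61 AD → 0x3A5561AD.
0x3A5561AD = 978674093.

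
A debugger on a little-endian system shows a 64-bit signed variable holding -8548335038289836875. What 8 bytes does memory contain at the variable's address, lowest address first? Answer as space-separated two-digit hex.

Two's complement of -8548335038289836875 in 64 bits: 8548335038289836875 = 0x76A1C96D224A7B4B; invert → 0x895E3692DDB584B4; add 1 → 0x895E3692DDB584B5.
Split into bytes (most-significant first): 89 5E 36 92 DD B5 84 B5.
Little-endian stores the least-significant byte at the lowest address.
So at ascending addresses the bytes are B5 84 B5 DD 92 36 5E 89.

B5 84 B5 DD 92 36 5E 89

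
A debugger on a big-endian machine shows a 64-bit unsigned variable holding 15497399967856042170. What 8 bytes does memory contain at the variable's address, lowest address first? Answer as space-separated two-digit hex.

D7 11 D3 29 7A 35 A0 BA

15497399967856042170 in hexadecimal, padded to 64 bits, is 0xD711D3297A35A0BA.
Split into bytes (most-significant first): D7 11 D3 29 7A 35 A0 BA.
Big-endian: lowest address holds the most-significant byte.
So the memory order matches the most-significant-first order: D7 11 D3 29 7A 35 A0 BA.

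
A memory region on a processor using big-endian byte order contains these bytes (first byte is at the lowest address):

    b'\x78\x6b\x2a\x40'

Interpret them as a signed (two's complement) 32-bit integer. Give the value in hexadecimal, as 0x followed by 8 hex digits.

0x786B2A40

In big-endian order the high byte comes first in memory.
The bytes are already most-significant first: 0x786B2A40.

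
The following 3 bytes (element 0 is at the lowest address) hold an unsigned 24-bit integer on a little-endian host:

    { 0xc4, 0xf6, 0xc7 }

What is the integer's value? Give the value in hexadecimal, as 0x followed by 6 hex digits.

In little-endian order the low byte comes first in memory.
Reassemble most-significant byte first: C7 F6 C4 → 0xC7F6C4.

0xC7F6C4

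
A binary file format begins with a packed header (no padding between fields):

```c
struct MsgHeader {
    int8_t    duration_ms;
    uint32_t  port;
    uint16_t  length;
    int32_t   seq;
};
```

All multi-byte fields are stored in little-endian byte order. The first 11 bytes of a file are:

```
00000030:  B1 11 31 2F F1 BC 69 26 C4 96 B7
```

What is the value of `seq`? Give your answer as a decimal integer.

-1214856154

`seq` follows `duration_ms` (1 B), `port` (4 B), `length` (2 B), so it starts at offset 1 + 4 + 2 = 7 and occupies 4 bytes.
Bytes at offsets 7..10: 26 C4 96 B7.
Little-endian: lowest address holds the least-significant byte.
Reassemble most-significant byte first: B7 96 C4 26 → 0xB796C426.
Top bit is set, so as a signed 32-bit value this is 0xB796C426 − 2^32 = -1214856154.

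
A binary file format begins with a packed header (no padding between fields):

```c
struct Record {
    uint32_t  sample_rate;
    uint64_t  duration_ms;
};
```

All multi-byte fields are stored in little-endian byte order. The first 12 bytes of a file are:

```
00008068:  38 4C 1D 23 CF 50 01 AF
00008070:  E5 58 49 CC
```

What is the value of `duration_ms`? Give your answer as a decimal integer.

14720394600544030927

`duration_ms` follows `sample_rate` (4 bytes), so it starts at byte offset 4 and occupies 8 bytes.
Bytes at offsets 4..11: CF 50 01 AF E5 58 49 CC.
Little-endian stores the least-significant byte at the lowest address.
Reassemble most-significant byte first: CC 49 58 E5 AF 01 50 CF → 0xCC4958E5AF0150CF.
0xCC4958E5AF0150CF = 14720394600544030927.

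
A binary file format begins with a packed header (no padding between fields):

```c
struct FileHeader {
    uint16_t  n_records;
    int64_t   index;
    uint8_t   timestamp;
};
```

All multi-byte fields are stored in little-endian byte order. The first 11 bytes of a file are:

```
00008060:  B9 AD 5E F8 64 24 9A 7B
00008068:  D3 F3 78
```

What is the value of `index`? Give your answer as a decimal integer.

`index` follows `n_records` (2 bytes), so it starts at byte offset 2 and occupies 8 bytes.
Bytes at offsets 2..9: 5E F8 64 24 9A 7B D3 F3.
In little-endian order the low byte comes first in memory.
Reassemble most-significant byte first: F3 D3 7B 9A 24 64 F8 5E → 0xF3D37B9A2464F85E.
Top bit is set, so as a signed 64-bit value this is 0xF3D37B9A2464F85E − 2^64 = -877221600441337762.

-877221600441337762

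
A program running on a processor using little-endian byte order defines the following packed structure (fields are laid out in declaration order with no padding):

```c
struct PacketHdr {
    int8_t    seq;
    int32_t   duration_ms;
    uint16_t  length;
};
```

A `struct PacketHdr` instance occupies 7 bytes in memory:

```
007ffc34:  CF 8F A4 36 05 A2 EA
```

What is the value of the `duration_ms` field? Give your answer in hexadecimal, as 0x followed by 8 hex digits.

0x0536A48F

`duration_ms` follows `seq` (1 byte), so it starts at byte offset 1 and occupies 4 bytes.
Bytes at offsets 1..4: 8F A4 36 05.
Little-endian stores the least-significant byte at the lowest address.
Reassemble most-significant byte first: 05 36 A4 8F → 0x0536A48F.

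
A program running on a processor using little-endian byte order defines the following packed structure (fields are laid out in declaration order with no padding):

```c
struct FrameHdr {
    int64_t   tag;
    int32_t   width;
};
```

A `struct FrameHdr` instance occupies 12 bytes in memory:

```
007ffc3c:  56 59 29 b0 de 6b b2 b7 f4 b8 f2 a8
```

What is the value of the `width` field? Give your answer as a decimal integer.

-1460487948

`width` follows `tag` (8 bytes), so it starts at byte offset 8 and occupies 4 bytes.
Bytes at offsets 8..11: F4 B8 F2 A8.
In little-endian order the low byte comes first in memory.
Reassemble most-significant byte first: A8 F2 B8 F4 → 0xA8F2B8F4.
Top bit is set, so as a signed 32-bit value this is 0xA8F2B8F4 − 2^32 = -1460487948.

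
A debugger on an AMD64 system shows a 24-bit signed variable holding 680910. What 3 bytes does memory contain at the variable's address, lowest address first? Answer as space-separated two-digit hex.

CE 63 0A

680910 in hexadecimal, padded to 24 bits, is 0x0A63CE.
Split into bytes (most-significant first): 0A 63 CE.
Little-endian stores the least-significant byte at the lowest address.
So at ascending addresses the bytes are CE 63 0A.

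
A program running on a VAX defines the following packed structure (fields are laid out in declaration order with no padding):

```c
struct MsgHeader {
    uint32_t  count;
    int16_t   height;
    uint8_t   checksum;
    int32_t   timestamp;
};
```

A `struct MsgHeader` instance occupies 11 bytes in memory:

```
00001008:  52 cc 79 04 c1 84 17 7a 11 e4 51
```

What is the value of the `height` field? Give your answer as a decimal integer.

-31551

`height` follows `count` (4 bytes), so it starts at byte offset 4 and occupies 2 bytes.
Bytes at offsets 4..5: C1 84.
In little-endian order the low byte comes first in memory.
Reassemble most-significant byte first: 84 C1 → 0x84C1.
Top bit is set, so as a signed 16-bit value this is 0x84C1 − 2^16 = -31551.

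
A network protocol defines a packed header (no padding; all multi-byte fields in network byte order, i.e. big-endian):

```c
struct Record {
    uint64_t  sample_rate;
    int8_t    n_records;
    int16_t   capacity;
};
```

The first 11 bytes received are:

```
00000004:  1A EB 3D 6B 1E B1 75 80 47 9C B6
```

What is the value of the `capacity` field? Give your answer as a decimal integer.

-25418

`capacity` follows `sample_rate` (8 B), `n_records` (1 B), so it starts at offset 8 + 1 = 9 and occupies 2 bytes.
Bytes at offsets 9..10: 9C B6.
Big-endian: lowest address holds the most-significant byte.
The bytes are already most-significant first: 0x9CB6.
Top bit is set, so as a signed 16-bit value this is 0x9CB6 − 2^16 = -25418.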